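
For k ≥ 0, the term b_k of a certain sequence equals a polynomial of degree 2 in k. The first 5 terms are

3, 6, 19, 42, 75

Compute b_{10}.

1st diffs: 3, 13, 23, 33.
2nd diffs: 10, 10, 10 (constant).
Newton forward-difference form: b_k = 3 + 3·C(k,1) + 10·C(k,2).
At k = 10: k = 10, so b_{10} = 3 + 30 + 450 = 483.

483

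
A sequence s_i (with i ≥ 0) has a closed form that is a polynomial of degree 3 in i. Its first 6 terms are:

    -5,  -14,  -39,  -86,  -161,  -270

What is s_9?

1st diffs: -9, -25, -47, -75, -109.
2nd diffs: -16, -22, -28, -34.
3rd diffs: -6, -6, -6 (constant).
Newton forward-difference form: s_i = -5 + (-9)·C(i,1) + (-16)·C(i,2) + (-6)·C(i,3).
At i = 9: i = 9, so s_9 = -5 - 81 - 576 - 504 = -1166.

-1166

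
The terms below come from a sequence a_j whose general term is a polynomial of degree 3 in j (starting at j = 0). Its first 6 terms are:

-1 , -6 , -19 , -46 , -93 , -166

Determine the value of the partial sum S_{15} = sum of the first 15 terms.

1st diffs: -5, -13, -27, -47, -73.
2nd diffs: -8, -14, -20, -26.
3rd diffs: -6, -6, -6 (constant).
Newton forward-difference form: a_j = -1 + (-5)·C(j,1) + (-8)·C(j,2) + (-6)·C(j,3).
Continuing: …, -271, -414, -601, -838, …, a_{14} = -2983.
Summing j = 0..14 (15 terms) gives -12370.

-12370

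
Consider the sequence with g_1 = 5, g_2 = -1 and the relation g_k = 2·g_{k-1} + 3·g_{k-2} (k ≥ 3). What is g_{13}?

Step forward from the initial values:
g_3 = 13, g_4 = 23, g_5 = 85, …, g_{10} = 19679, g_{11} = 59053, g_{12} = 177143, g_{13} = 531445.
(Characteristic roots are 3 and -1.)

531445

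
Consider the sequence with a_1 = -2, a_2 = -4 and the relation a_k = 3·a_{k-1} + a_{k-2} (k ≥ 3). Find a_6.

a_3 = -14;  a_4 = -46;  a_5 = -152;  a_6 = -502.

-502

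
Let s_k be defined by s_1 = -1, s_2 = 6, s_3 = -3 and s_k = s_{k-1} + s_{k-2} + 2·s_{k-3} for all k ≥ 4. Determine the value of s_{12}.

581

Step forward from the initial values:
s_4 = 1  s_5 = 10  s_6 = 5  s_7 = 17  s_8 = 42  s_9 = 69  s_{10} = 145  s_{11} = 298  s_{12} = 581.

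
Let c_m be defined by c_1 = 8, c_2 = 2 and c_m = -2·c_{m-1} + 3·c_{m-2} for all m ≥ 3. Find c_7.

1100

c_3 = 20; c_4 = -34; c_5 = 128; c_6 = -358; c_7 = 1100.
(Characteristic roots are 1 and -3.)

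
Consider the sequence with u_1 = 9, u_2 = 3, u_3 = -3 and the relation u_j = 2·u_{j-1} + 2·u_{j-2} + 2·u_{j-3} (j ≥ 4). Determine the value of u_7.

Iterate the recurrence:
u_4 = 18;  u_5 = 36;  u_6 = 102;  u_7 = 312.

312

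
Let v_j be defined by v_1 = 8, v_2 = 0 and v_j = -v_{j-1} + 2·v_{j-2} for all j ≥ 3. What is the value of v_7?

176

v_3 = 16, v_4 = -16, v_5 = 48, v_6 = -80, v_7 = 176.
(Characteristic roots are 1 and -2.)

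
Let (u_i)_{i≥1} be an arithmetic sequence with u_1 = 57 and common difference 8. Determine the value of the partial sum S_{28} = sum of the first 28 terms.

4620

u_i = 57 + (i - 1)·8.
u_{28} = 273; S = 28·(57 + 273)/2 = 4620.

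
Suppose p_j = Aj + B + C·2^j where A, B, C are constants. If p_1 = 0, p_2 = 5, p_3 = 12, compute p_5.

42

At j = 1, 2, 3: A + B + 2C = 0; 2A + B + 4C = 5; 3A + B + 8C = 12.
Subtracting the first from the second: A + 2C = 5.
Subtracting the second from the third: A + 4C = 7.
Solving: C = 1, A = 3, then B = -5.
Therefore p_5 = 15 + (-5) + 1·32 = 42.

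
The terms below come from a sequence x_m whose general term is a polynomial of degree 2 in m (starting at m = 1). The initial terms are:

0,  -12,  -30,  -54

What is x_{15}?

-714

1st diffs: -12, -18, -24.
2nd diffs: -6, -6 (constant).
Newton forward-difference form: x_m = (-12)·C(m-1,1) + (-6)·C(m-1,2).
At m = 15: m-1 = 14, so x_{15} = -168 - 546 = -714.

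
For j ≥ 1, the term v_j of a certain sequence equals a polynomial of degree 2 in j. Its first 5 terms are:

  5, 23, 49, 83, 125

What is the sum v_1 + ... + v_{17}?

7973

1st diffs: 18, 26, 34, 42.
2nd diffs: 8, 8, 8 (constant).
So v_j = 4j^2 + 6j - 5.
Continuing: …, 175, 233, 299, 373, …, v_{17} = 1253.
Summing j = 1..17 (17 terms) gives 7973.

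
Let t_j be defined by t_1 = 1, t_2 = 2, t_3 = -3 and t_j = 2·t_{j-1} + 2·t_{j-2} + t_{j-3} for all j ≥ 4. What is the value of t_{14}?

Applying the relation repeatedly:
t_4 = -1; t_5 = -6; t_6 = -17; …; t_{11} = -3038; t_{12} = -8601; t_{13} = -24351; t_{14} = -68942.

-68942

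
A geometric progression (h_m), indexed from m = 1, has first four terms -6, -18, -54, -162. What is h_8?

Common ratio r = 3.
h_m = (-6)·3^(m-1).
h_8 = (-6)·3^7 = -13122.

-13122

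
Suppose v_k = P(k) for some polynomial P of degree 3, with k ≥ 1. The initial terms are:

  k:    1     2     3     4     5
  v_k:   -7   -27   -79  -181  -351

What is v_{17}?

1st diffs: -20, -52, -102, -170.
2nd diffs: -32, -50, -68.
3rd diffs: -18, -18 (constant).
Newton forward-difference form: v_k = -7 + (-20)·C(k-1,1) + (-32)·C(k-1,2) + (-18)·C(k-1,3).
At k = 17: k-1 = 16, so v_{17} = -7 - 320 - 3840 - 10080 = -14247.

-14247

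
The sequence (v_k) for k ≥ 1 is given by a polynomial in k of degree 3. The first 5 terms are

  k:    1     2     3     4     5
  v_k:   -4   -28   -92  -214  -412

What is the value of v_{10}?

1st diffs: -24, -64, -122, -198.
2nd diffs: -40, -58, -76.
3rd diffs: -18, -18 (constant).
Newton forward-difference form: v_k = -4 + (-24)·C(k-1,1) + (-40)·C(k-1,2) + (-18)·C(k-1,3).
At k = 10: k-1 = 9, so v_{10} = -4 - 216 - 1440 - 1512 = -3172.

-3172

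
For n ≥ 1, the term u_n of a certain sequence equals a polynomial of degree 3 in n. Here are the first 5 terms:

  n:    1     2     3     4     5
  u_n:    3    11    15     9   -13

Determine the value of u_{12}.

-1119

1st diffs: 8, 4, -6, -22.
2nd diffs: -4, -10, -16.
3rd diffs: -6, -6 (constant).
So u_n = -n^3 + 4n^2 + 3n - 3.
Evaluating at n = 12 gives u_{12} = -1119.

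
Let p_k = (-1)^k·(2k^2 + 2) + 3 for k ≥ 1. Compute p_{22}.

973

(-1)^22 = 1; 2k^2 + 2 at k=22 is 970; so p_{22} = 973.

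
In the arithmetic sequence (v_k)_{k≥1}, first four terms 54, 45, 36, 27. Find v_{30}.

Common difference d = -9.
v_k = 54 + (k - 1)·(-9).
v_{30} = 54 + 29·(-9) = -207.

-207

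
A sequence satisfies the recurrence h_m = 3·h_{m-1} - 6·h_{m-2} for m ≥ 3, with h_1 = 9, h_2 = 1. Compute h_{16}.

-1218159

h_3 = -51  h_4 = -159  h_5 = -171  …  h_{13} = 277749  h_{14} = 1260441  h_{15} = 2114829  h_{16} = -1218159.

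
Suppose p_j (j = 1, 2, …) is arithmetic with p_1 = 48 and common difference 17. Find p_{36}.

p_j = 48 + (j - 1)·17.
p_{36} = 48 + 35·17 = 643.

643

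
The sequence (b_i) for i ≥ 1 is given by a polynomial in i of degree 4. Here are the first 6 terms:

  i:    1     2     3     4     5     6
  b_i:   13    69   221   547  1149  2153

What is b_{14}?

1st diffs: 56, 152, 326, 602, 1004.
2nd diffs: 96, 174, 276, 402.
3rd diffs: 78, 102, 126.
4th diffs: 24, 24 (constant).
Newton forward-difference form: b_i = 13 + 56·C(i-1,1) + 96·C(i-1,2) + 78·C(i-1,3) + 24·C(i-1,4).
At i = 14: i-1 = 13, so b_{14} = 13 + 728 + 7488 + 22308 + 17160 = 47697.

47697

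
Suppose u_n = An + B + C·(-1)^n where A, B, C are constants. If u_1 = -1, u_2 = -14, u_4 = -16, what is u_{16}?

-28

At n = 1, 2, 4: A + B - C = -1; 2A + B + C = -14; 4A + B + C = -16.
Subtracting the first from the second: A + 2C = -13.
Subtracting the second from the third: 2A = -2.
Solving: C = -6, A = -1, then B = -6.
So u_n = -1·n + (-6) + (-6)·(-1)^n; at n=16 this is -28.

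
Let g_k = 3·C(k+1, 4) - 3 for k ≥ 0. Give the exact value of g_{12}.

2142

C(13, 4) = 715, so g_{12} = 2142.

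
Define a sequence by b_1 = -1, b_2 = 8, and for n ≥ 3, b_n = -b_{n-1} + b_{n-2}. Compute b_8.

Applying the relation repeatedly:
b_3 = -9; b_4 = 17; b_5 = -26; b_6 = 43; b_7 = -69; b_8 = 112.

112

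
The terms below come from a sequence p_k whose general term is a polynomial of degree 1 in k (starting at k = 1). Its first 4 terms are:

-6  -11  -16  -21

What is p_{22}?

1st diffs: -5, -5, -5 (constant).
So p_k = -5k - 1.
Evaluating at k = 22 gives p_{22} = -111.

-111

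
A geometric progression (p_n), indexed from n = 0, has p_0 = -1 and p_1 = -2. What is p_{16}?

-65536

Common ratio r = 2.
p_n = (-1)·2^(n-0).
p_{16} = (-1)·2^16 = -65536.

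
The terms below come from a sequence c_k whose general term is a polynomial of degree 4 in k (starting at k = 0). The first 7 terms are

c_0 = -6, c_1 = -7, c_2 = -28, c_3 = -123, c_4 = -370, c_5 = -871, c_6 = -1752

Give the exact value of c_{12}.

1st diffs: -1, -21, -95, -247, -501, -881.
2nd diffs: -20, -74, -152, -254, -380.
3rd diffs: -54, -78, -102, -126.
4th diffs: -24, -24, -24 (constant).
So c_k = -k^4 - 3k^3 + 6k^2 - 3k - 6.
Evaluating at k = 12 gives c_{12} = -25098.

-25098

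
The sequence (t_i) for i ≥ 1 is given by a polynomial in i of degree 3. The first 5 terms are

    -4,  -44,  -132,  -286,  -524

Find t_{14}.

-9416

1st diffs: -40, -88, -154, -238.
2nd diffs: -48, -66, -84.
3rd diffs: -18, -18 (constant).
So t_i = -3i^3 - 6i^2 - i + 6.
Evaluating at i = 14 gives t_{14} = -9416.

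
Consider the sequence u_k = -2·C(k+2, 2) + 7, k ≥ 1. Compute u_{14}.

C(16, 2) = 120, so u_{14} = -233.

-233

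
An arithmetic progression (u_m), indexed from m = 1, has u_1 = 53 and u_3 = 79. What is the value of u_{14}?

Common difference d = (79 - 53) / (3 - 1) = 13.
u_m = 53 + (m - 1)·13.
u_{14} = 53 + 13·13 = 222.

222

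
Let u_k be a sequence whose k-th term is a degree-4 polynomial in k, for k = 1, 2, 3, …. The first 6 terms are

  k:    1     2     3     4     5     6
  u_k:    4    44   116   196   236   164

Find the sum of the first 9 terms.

1st diffs: 40, 72, 80, 40, -72.
2nd diffs: 32, 8, -40, -112.
3rd diffs: -24, -48, -72.
4th diffs: -24, -24 (constant).
Newton forward-difference form: u_k = 4 + 40·C(k-1,1) + 32·C(k-1,2) + (-24)·C(k-1,3) + (-24)·C(k-1,4).
Continuing: -116, -724, -1804.
Summing k = 1..9 (9 terms) gives -1884.

-1884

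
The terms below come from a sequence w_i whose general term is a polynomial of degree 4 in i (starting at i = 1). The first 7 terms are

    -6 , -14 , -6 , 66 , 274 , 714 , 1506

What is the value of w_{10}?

7554

1st diffs: -8, 8, 72, 208, 440, 792.
2nd diffs: 16, 64, 136, 232, 352.
3rd diffs: 48, 72, 96, 120.
4th diffs: 24, 24, 24 (constant).
Newton forward-difference form: w_i = -6 + (-8)·C(i-1,1) + 16·C(i-1,2) + 48·C(i-1,3) + 24·C(i-1,4).
At i = 10: i-1 = 9, so w_{10} = -6 - 72 + 576 + 4032 + 3024 = 7554.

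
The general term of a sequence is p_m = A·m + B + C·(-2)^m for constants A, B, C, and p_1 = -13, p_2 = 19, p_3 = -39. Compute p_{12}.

Write the equations: A + B - 2C = -13; 2A + B + 4C = 19; 3A + B - 8C = -39.
Subtracting the first from the second: A + 6C = 32.
Subtracting the second from the third: A - 12C = -58.
Solving: C = 5, A = 2, then B = -5.
Therefore p_{12} = 24 + (-5) + 5·4096 = 20499.

20499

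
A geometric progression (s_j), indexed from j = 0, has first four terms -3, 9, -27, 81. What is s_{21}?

Common ratio r = -3.
s_j = (-3)·(-3)^(j-0).
s_{21} = (-3)·(-3)^21 = 31381059609.

31381059609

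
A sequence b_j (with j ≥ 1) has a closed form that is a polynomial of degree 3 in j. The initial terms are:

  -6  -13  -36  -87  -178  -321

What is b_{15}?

-5928

1st diffs: -7, -23, -51, -91, -143.
2nd diffs: -16, -28, -40, -52.
3rd diffs: -12, -12, -12 (constant).
So b_j = -2j^3 + 4j^2 - 5j - 3.
Evaluating at j = 15 gives b_{15} = -5928.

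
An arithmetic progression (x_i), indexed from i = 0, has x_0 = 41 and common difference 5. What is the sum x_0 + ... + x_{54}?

x_i = 41 + (i - 0)·5.
x_{54} = 311; S = 55·(41 + 311)/2 = 9680.

9680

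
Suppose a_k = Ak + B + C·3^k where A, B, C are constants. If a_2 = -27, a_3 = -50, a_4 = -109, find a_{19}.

-1162261570

At k = 2, 3, 4: 2A + B + 9C = -27; 3A + B + 27C = -50; 4A + B + 81C = -109.
Subtracting the first from the second: A + 18C = -23.
Subtracting the second from the third: A + 54C = -59.
Solving: C = -1, A = -5, then B = -8.
Therefore a_{19} = -95 + (-8) + (-1)·1162261467 = -1162261570.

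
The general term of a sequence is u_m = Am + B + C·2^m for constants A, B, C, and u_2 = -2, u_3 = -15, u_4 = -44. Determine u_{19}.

-2097087

The three given values yield: 2A + B + 4C = -2; 3A + B + 8C = -15; 4A + B + 16C = -44.
Subtracting the first from the second: A + 4C = -13.
Subtracting the second from the third: A + 8C = -29.
Solving: C = -4, A = 3, then B = 8.
So u_m = 3·m + 8 + (-4)·2^m; at m=19 this is -2097087.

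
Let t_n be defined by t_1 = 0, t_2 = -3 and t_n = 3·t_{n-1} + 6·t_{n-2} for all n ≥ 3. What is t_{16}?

Iterate the recurrence:
t_3 = -9, t_4 = -45, t_5 = -189, …, t_{13} = -25489485, t_{14} = -111447333, t_{15} = -487278909, t_{16} = -2130520725.

-2130520725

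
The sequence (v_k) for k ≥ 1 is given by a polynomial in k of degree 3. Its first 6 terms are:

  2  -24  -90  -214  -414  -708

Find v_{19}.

-21274

1st diffs: -26, -66, -124, -200, -294.
2nd diffs: -40, -58, -76, -94.
3rd diffs: -18, -18, -18 (constant).
Newton forward-difference form: v_k = 2 + (-26)·C(k-1,1) + (-40)·C(k-1,2) + (-18)·C(k-1,3).
At k = 19: k-1 = 18, so v_{19} = 2 - 468 - 6120 - 14688 = -21274.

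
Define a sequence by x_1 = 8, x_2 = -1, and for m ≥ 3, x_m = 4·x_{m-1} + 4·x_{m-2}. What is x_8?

x_3 = 28; x_4 = 108; x_5 = 544; x_6 = 2608; x_7 = 12608; x_8 = 60864.

60864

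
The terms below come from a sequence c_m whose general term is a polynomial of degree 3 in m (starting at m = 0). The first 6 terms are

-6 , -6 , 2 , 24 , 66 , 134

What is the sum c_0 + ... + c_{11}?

1st diffs: 0, 8, 22, 42, 68.
2nd diffs: 8, 14, 20, 26.
3rd diffs: 6, 6, 6 (constant).
Newton forward-difference form: c_m = -6 + 8·C(m,2) + 6·C(m,3).
Continuing: …, 234, 372, 554, 786, …, c_{11} = 1424.
Summing m = 0..11 (12 terms) gives 4658.

4658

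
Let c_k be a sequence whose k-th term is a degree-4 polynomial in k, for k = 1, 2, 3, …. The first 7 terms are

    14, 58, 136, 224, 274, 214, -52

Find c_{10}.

1st diffs: 44, 78, 88, 50, -60, -266.
2nd diffs: 34, 10, -38, -110, -206.
3rd diffs: -24, -48, -72, -96.
4th diffs: -24, -24, -24 (constant).
Newton forward-difference form: c_k = 14 + 44·C(k-1,1) + 34·C(k-1,2) + (-24)·C(k-1,3) + (-24)·C(k-1,4).
At k = 10: k-1 = 9, so c_{10} = 14 + 396 + 1224 - 2016 - 3024 = -3406.

-3406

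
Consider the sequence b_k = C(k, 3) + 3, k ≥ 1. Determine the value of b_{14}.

C(14, 3) = 364, so b_{14} = 367.

367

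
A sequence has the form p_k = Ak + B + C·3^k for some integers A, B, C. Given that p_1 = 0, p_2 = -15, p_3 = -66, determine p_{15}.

Plug in k = 1, 2, 3: A + B + 3C = 0; 2A + B + 9C = -15; 3A + B + 27C = -66.
Subtracting the first from the second: A + 6C = -15.
Subtracting the second from the third: A + 18C = -51.
Solving: C = -3, A = 3, then B = 6.
Therefore p_{15} = 45 + 6 + (-3)·14348907 = -43046670.

-43046670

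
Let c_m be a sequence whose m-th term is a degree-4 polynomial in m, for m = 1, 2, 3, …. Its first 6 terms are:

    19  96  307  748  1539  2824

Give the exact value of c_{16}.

1st diffs: 77, 211, 441, 791, 1285.
2nd diffs: 134, 230, 350, 494.
3rd diffs: 96, 120, 144.
4th diffs: 24, 24 (constant).
Newton forward-difference form: c_m = 19 + 77·C(m-1,1) + 134·C(m-1,2) + 96·C(m-1,3) + 24·C(m-1,4).
At m = 16: m-1 = 15, so c_{16} = 19 + 1155 + 14070 + 43680 + 32760 = 91684.

91684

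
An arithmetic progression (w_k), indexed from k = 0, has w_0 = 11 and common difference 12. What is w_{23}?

w_k = 11 + (k - 0)·12.
w_{23} = 11 + 23·12 = 287.

287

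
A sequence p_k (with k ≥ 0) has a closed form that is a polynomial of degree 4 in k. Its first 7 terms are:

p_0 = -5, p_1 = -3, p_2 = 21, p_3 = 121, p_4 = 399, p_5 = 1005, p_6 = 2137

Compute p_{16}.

120267

1st diffs: 2, 24, 100, 278, 606, 1132.
2nd diffs: 22, 76, 178, 328, 526.
3rd diffs: 54, 102, 150, 198.
4th diffs: 48, 48, 48 (constant).
So p_k = 2k^4 - 3k^3 + 6k^2 - 3k - 5.
Evaluating at k = 16 gives p_{16} = 120267.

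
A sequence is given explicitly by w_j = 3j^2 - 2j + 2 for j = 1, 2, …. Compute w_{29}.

2467

w_{29} = 3·29^2 - 2·29 + 2 = 2467.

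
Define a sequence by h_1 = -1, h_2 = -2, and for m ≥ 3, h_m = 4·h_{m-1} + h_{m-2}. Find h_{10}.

h_3 = -9  h_4 = -38  h_5 = -161  h_6 = -682  h_7 = -2889  h_8 = -12238  h_9 = -51841  h_{10} = -219602.

-219602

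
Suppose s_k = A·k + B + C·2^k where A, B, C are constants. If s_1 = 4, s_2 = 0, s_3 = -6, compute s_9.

-522

Plug in k = 1, 2, 3: A + B + 2C = 4; 2A + B + 4C = 0; 3A + B + 8C = -6.
Subtracting the first from the second: A + 2C = -4.
Subtracting the second from the third: A + 4C = -6.
Solving: C = -1, A = -2, then B = 8.
So s_k = -2·k + 8 + (-1)·2^k; at k=9 this is -522.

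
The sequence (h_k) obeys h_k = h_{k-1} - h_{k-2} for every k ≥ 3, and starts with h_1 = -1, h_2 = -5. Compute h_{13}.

-1

Compute successive terms:
h_3 = -4, h_4 = 1, h_5 = 5, …, h_{10} = 1, h_{11} = 5, h_{12} = 4, h_{13} = -1.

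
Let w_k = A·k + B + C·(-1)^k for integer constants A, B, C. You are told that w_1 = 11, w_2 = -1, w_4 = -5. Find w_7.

-1

Write the equations: A + B - C = 11; 2A + B + C = -1; 4A + B + C = -5.
Subtracting the first from the second: A + 2C = -12.
Subtracting the second from the third: 2A = -4.
Solving: C = -5, A = -2, then B = 8.
Therefore w_7 = -14 + 8 + (-5)·(-1) = -1.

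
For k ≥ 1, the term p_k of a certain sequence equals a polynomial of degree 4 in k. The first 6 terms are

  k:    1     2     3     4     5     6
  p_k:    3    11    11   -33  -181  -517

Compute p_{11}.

1st diffs: 8, 0, -44, -148, -336.
2nd diffs: -8, -44, -104, -188.
3rd diffs: -36, -60, -84.
4th diffs: -24, -24 (constant).
Newton forward-difference form: p_k = 3 + 8·C(k-1,1) + (-8)·C(k-1,2) + (-36)·C(k-1,3) + (-24)·C(k-1,4).
At k = 11: k-1 = 10, so p_{11} = 3 + 80 - 360 - 4320 - 5040 = -9637.

-9637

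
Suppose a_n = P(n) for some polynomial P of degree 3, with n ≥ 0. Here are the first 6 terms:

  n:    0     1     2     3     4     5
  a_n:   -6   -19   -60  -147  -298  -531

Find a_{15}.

-11331

1st diffs: -13, -41, -87, -151, -233.
2nd diffs: -28, -46, -64, -82.
3rd diffs: -18, -18, -18 (constant).
Newton forward-difference form: a_n = -6 + (-13)·C(n,1) + (-28)·C(n,2) + (-18)·C(n,3).
At n = 15: n = 15, so a_{15} = -6 - 195 - 2940 - 8190 = -11331.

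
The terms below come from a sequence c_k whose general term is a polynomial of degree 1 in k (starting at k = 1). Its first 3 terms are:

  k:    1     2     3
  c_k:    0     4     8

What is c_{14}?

52

1st diffs: 4, 4 (constant).
So c_k = 4k - 4.
Evaluating at k = 14 gives c_{14} = 52.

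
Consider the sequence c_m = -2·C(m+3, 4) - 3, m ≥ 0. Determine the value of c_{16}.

C(19, 4) = 3876, so c_{16} = -7755.

-7755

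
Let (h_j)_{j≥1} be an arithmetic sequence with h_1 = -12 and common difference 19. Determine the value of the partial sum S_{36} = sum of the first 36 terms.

h_j = -12 + (j - 1)·19.
h_{36} = 653; S = 36·(-12 + 653)/2 = 11538.

11538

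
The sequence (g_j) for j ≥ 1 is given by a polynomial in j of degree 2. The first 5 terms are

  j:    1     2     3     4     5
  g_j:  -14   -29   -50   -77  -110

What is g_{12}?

-509

1st diffs: -15, -21, -27, -33.
2nd diffs: -6, -6, -6 (constant).
Newton forward-difference form: g_j = -14 + (-15)·C(j-1,1) + (-6)·C(j-1,2).
At j = 12: j-1 = 11, so g_{12} = -14 - 165 - 330 = -509.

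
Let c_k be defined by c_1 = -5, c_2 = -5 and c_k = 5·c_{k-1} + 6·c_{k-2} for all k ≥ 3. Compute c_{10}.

Applying the relation repeatedly:
c_3 = -55  c_4 = -305  c_5 = -1855  c_6 = -11105  c_7 = -66655  c_8 = -399905  c_9 = -2399455  c_{10} = -14396705.
(Characteristic roots are 6 and -1.)

-14396705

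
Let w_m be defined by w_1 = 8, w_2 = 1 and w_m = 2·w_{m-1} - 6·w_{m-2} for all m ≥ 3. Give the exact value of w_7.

Step forward from the initial values:
w_3 = -46; w_4 = -98; w_5 = 80; w_6 = 748; w_7 = 1016.

1016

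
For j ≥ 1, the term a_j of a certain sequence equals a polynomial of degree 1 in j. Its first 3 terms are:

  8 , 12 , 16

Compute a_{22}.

1st diffs: 4, 4 (constant).
So a_j = 4j + 4.
Evaluating at j = 22 gives a_{22} = 92.

92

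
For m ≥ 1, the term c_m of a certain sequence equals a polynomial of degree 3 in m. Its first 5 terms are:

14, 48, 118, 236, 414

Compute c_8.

1st diffs: 34, 70, 118, 178.
2nd diffs: 36, 48, 60.
3rd diffs: 12, 12 (constant).
So c_m = 2m^3 + 6m^2 + 2m + 4.
Evaluating at m = 8 gives c_8 = 1428.

1428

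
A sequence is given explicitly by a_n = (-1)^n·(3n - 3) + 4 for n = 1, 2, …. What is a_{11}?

-26

(-1)^11 = -1; 3n - 3 at n=11 is 30; so a_{11} = -26.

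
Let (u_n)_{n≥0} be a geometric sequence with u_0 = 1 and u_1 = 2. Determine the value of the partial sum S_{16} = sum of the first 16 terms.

Common ratio r = 2.
u_n = 1·2^(n-0).
S = 1·(2^16 - 1)/(2 - 1) = 1·(65536 - 1)/(1) = 65535.

65535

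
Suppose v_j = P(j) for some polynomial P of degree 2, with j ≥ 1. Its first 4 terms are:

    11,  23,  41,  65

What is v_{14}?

1st diffs: 12, 18, 24.
2nd diffs: 6, 6 (constant).
Newton forward-difference form: v_j = 11 + 12·C(j-1,1) + 6·C(j-1,2).
At j = 14: j-1 = 13, so v_{14} = 11 + 156 + 468 = 635.

635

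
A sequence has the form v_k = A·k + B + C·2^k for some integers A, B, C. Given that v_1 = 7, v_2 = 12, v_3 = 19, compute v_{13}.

Write the equations: A + B + 2C = 7; 2A + B + 4C = 12; 3A + B + 8C = 19.
Subtracting the first from the second: A + 2C = 5.
Subtracting the second from the third: A + 4C = 7.
Solving: C = 1, A = 3, then B = 2.
So v_k = 3·k + 2 + 1·2^k; at k=13 this is 8233.

8233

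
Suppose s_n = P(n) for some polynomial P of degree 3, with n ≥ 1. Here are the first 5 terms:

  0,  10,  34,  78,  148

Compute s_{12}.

1870

1st diffs: 10, 24, 44, 70.
2nd diffs: 14, 20, 26.
3rd diffs: 6, 6 (constant).
Newton forward-difference form: s_n = 10·C(n-1,1) + 14·C(n-1,2) + 6·C(n-1,3).
At n = 12: n-1 = 11, so s_{12} = 110 + 770 + 990 = 1870.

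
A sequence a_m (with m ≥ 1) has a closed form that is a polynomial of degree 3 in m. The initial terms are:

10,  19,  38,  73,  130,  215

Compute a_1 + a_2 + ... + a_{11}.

4235

1st diffs: 9, 19, 35, 57, 85.
2nd diffs: 10, 16, 22, 28.
3rd diffs: 6, 6, 6 (constant).
Newton forward-difference form: a_m = 10 + 9·C(m-1,1) + 10·C(m-1,2) + 6·C(m-1,3).
Continuing: …, 334, 493, 698, 955, …, a_{11} = 1270.
Summing m = 1..11 (11 terms) gives 4235.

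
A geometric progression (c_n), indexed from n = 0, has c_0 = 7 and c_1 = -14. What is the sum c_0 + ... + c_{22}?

19573421

Common ratio r = -2.
c_n = 7·(-2)^(n-0).
S = 7·((-2)^23 - 1)/(-2 - 1) = 7·(-8388608 - 1)/(-3) = 19573421.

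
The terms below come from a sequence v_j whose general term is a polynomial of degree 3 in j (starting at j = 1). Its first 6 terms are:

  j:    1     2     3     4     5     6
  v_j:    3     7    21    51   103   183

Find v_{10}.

903

1st diffs: 4, 14, 30, 52, 80.
2nd diffs: 10, 16, 22, 28.
3rd diffs: 6, 6, 6 (constant).
Newton forward-difference form: v_j = 3 + 4·C(j-1,1) + 10·C(j-1,2) + 6·C(j-1,3).
At j = 10: j-1 = 9, so v_{10} = 3 + 36 + 360 + 504 = 903.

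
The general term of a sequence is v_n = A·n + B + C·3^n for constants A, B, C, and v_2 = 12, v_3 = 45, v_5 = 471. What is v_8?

At n = 2, 3, 5: 2A + B + 9C = 12; 3A + B + 27C = 45; 5A + B + 243C = 471.
Subtracting the first from the second: A + 18C = 33.
Subtracting the second from the third: 2A + 216C = 426.
Solving: C = 2, A = -3, then B = 0.
So v_n = -3·n + 0 + 2·3^n; at n=8 this is 13098.

13098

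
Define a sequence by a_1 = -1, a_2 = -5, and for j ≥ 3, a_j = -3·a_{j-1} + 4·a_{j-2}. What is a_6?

-821

Applying the relation repeatedly:
a_3 = 11, a_4 = -53, a_5 = 203, a_6 = -821.
(Characteristic roots are 1 and -4.)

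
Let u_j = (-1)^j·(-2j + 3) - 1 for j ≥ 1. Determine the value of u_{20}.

-38

(-1)^20 = 1; -2j + 3 at j=20 is -37; so u_{20} = -38.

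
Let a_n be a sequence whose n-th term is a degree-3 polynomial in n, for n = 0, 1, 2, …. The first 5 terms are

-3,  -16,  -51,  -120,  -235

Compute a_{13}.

1st diffs: -13, -35, -69, -115.
2nd diffs: -22, -34, -46.
3rd diffs: -12, -12 (constant).
Newton forward-difference form: a_n = -3 + (-13)·C(n,1) + (-22)·C(n,2) + (-12)·C(n,3).
At n = 13: n = 13, so a_{13} = -3 - 169 - 1716 - 3432 = -5320.

-5320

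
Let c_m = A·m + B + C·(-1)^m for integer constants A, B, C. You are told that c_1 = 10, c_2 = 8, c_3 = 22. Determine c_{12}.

Plug in m = 1, 2, 3: A + B - C = 10; 2A + B + C = 8; 3A + B - C = 22.
Subtracting the first from the second: A + 2C = -2.
Subtracting the second from the third: A - 2C = 14.
Solving: C = -4, A = 6, then B = 0.
So c_m = 6·m + 0 + (-4)·(-1)^m; at m=12 this is 68.

68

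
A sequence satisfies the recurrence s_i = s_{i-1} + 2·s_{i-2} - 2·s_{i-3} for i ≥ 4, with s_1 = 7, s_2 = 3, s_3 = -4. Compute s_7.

Iterate the recurrence:
s_4 = -12;  s_5 = -26;  s_6 = -42;  s_7 = -70.

-70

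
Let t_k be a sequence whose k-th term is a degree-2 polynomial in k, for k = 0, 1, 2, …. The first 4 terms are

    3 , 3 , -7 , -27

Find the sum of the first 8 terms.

1st diffs: 0, -10, -20.
2nd diffs: -10, -10 (constant).
Newton forward-difference form: t_k = 3 + (-10)·C(k,2).
Continuing: -57, -97, -147, -207.
Summing k = 0..7 (8 terms) gives -536.

-536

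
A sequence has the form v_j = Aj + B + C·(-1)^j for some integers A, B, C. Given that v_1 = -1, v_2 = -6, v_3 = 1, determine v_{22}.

Write the equations: A + B - C = -1; 2A + B + C = -6; 3A + B - C = 1.
Subtracting the first from the second: A + 2C = -5.
Subtracting the second from the third: A - 2C = 7.
Solving: C = -3, A = 1, then B = -5.
Hence v_{22} = 1·22 + (-5) + (-3)·1 = 14.

14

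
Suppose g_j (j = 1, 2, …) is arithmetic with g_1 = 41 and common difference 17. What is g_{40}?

g_j = 41 + (j - 1)·17.
g_{40} = 41 + 39·17 = 704.

704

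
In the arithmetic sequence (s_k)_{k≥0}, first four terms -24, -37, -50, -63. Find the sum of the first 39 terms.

-10569

Common difference d = -13.
s_k = -24 + (k - 0)·(-13).
s_{38} = -518; S = 39·(-24 + (-518))/2 = -10569.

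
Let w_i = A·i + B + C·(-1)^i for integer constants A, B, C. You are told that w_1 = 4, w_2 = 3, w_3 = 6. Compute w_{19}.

Plug in i = 1, 2, 3: A + B - C = 4; 2A + B + C = 3; 3A + B - C = 6.
Subtracting the first from the second: A + 2C = -1.
Subtracting the second from the third: A - 2C = 3.
Solving: C = -1, A = 1, then B = 2.
So w_i = 1·i + 2 + (-1)·(-1)^i; at i=19 this is 22.

22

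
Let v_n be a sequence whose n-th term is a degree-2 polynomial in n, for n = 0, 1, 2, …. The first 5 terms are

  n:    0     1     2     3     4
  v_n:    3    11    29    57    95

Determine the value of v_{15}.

1st diffs: 8, 18, 28, 38.
2nd diffs: 10, 10, 10 (constant).
So v_n = 5n^2 + 3n + 3.
Evaluating at n = 15 gives v_{15} = 1173.

1173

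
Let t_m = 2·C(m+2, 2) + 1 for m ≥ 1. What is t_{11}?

157

C(13, 2) = 78, so t_{11} = 157.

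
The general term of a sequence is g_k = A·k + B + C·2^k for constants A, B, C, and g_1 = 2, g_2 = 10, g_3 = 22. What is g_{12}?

Plug in k = 1, 2, 3: A + B + 2C = 2; 2A + B + 4C = 10; 3A + B + 8C = 22.
Subtracting the first from the second: A + 2C = 8.
Subtracting the second from the third: A + 4C = 12.
Solving: C = 2, A = 4, then B = -6.
So g_k = 4·k + (-6) + 2·2^k; at k=12 this is 8234.

8234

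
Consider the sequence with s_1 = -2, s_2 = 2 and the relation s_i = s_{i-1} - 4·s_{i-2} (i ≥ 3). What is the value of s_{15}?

Compute successive terms:
s_3 = 10  s_4 = 2  s_5 = -38  …  s_{12} = 4418  s_{13} = 7450  s_{14} = -10222  s_{15} = -40022.

-40022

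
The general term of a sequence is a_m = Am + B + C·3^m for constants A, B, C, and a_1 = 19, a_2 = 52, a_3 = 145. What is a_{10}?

295276

Plug in m = 1, 2, 3: A + B + 3C = 19; 2A + B + 9C = 52; 3A + B + 27C = 145.
Subtracting the first from the second: A + 6C = 33.
Subtracting the second from the third: A + 18C = 93.
Solving: C = 5, A = 3, then B = 1.
So a_m = 3·m + 1 + 5·3^m; at m=10 this is 295276.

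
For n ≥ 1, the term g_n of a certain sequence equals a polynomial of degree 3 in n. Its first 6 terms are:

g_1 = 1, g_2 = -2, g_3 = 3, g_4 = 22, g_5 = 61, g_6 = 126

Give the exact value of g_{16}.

1st diffs: -3, 5, 19, 39, 65.
2nd diffs: 8, 14, 20, 26.
3rd diffs: 6, 6, 6 (constant).
Newton forward-difference form: g_n = 1 + (-3)·C(n-1,1) + 8·C(n-1,2) + 6·C(n-1,3).
At n = 16: n-1 = 15, so g_{16} = 1 - 45 + 840 + 2730 = 3526.

3526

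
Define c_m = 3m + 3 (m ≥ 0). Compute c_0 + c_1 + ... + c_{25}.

1053

Over m = 0..25: Σm = 325.
Total = (3)·325 + (3)·26 = 1053.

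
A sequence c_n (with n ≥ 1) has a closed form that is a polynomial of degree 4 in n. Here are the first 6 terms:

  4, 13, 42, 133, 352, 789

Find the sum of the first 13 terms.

67392

1st diffs: 9, 29, 91, 219, 437.
2nd diffs: 20, 62, 128, 218.
3rd diffs: 42, 66, 90.
4th diffs: 24, 24 (constant).
Newton forward-difference form: c_n = 4 + 9·C(n-1,1) + 20·C(n-1,2) + 42·C(n-1,3) + 24·C(n-1,4).
Continuing: …, 1558, 2797, 4668, 7357, …, c_{13} = 22552.
Summing n = 1..13 (13 terms) gives 67392.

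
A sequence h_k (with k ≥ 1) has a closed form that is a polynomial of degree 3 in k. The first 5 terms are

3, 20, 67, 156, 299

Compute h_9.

1651

1st diffs: 17, 47, 89, 143.
2nd diffs: 30, 42, 54.
3rd diffs: 12, 12 (constant).
Newton forward-difference form: h_k = 3 + 17·C(k-1,1) + 30·C(k-1,2) + 12·C(k-1,3).
At k = 9: k-1 = 8, so h_9 = 3 + 136 + 840 + 672 = 1651.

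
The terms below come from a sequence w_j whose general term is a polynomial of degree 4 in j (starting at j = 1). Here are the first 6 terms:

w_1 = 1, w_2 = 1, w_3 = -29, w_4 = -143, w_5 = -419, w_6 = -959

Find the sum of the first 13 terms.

1st diffs: 0, -30, -114, -276, -540.
2nd diffs: -30, -84, -162, -264.
3rd diffs: -54, -78, -102.
4th diffs: -24, -24 (constant).
Newton forward-difference form: w_j = 1 + (-30)·C(j-1,2) + (-54)·C(j-1,3) + (-24)·C(j-1,4).
Continuing: …, -1889, -3359, -5543, -8639, …, w_{13} = -25739.
Summing j = 1..13 (13 terms) gives -78065.

-78065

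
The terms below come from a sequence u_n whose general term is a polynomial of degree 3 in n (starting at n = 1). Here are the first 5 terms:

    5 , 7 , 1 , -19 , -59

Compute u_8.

-359

1st diffs: 2, -6, -20, -40.
2nd diffs: -8, -14, -20.
3rd diffs: -6, -6 (constant).
Newton forward-difference form: u_n = 5 + 2·C(n-1,1) + (-8)·C(n-1,2) + (-6)·C(n-1,3).
At n = 8: n-1 = 7, so u_8 = 5 + 14 - 168 - 210 = -359.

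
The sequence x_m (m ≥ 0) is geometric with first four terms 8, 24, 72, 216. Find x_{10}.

Common ratio r = 3.
x_m = 8·3^(m-0).
x_{10} = 8·3^10 = 472392.

472392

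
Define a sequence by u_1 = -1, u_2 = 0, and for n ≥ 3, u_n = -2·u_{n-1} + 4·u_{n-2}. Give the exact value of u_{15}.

-3817472

Applying the relation repeatedly:
u_3 = -4; u_4 = 8; u_5 = -32; …; u_{12} = 112640; u_{13} = -364544; u_{14} = 1179648; u_{15} = -3817472.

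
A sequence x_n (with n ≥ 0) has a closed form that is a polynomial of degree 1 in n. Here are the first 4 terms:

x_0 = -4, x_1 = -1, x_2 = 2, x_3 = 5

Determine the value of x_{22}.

1st diffs: 3, 3, 3 (constant).
So x_n = 3n - 4.
Evaluating at n = 22 gives x_{22} = 62.

62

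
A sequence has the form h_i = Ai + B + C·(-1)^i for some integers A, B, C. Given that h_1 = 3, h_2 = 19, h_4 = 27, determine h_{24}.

Write the equations: A + B - C = 3; 2A + B + C = 19; 4A + B + C = 27.
Subtracting the first from the second: A + 2C = 16.
Subtracting the second from the third: 2A = 8.
Solving: C = 6, A = 4, then B = 5.
So h_i = 4·i + 5 + 6·(-1)^i; at i=24 this is 107.

107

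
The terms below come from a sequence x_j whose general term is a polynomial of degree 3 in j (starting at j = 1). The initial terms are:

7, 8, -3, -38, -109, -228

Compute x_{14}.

-4348

1st diffs: 1, -11, -35, -71, -119.
2nd diffs: -12, -24, -36, -48.
3rd diffs: -12, -12, -12 (constant).
Newton forward-difference form: x_j = 7 + 1·C(j-1,1) + (-12)·C(j-1,2) + (-12)·C(j-1,3).
At j = 14: j-1 = 13, so x_{14} = 7 + 13 - 936 - 3432 = -4348.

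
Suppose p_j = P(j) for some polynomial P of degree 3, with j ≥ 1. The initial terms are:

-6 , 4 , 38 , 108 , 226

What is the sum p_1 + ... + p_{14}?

21574

1st diffs: 10, 34, 70, 118.
2nd diffs: 24, 36, 48.
3rd diffs: 12, 12 (constant).
Newton forward-difference form: p_j = -6 + 10·C(j-1,1) + 24·C(j-1,2) + 12·C(j-1,3).
Continuing: …, 404, 654, 988, 1418, …, p_{14} = 5428.
Summing j = 1..14 (14 terms) gives 21574.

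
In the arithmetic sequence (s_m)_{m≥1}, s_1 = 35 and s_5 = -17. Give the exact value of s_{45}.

Common difference d = (-17 - 35) / (5 - 1) = -13.
s_m = 35 + (m - 1)·(-13).
s_{45} = 35 + 44·(-13) = -537.

-537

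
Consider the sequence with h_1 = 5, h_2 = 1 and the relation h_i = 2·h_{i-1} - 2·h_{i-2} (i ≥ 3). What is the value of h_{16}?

1152

Compute successive terms:
h_3 = -8  h_4 = -18  h_5 = -20  …  h_{13} = -320  h_{14} = -64  h_{15} = 512  h_{16} = 1152.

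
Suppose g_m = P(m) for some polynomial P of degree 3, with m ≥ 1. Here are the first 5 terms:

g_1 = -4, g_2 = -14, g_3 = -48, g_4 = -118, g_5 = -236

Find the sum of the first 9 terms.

-3924

1st diffs: -10, -34, -70, -118.
2nd diffs: -24, -36, -48.
3rd diffs: -12, -12 (constant).
So g_m = -2m^3 + 4m - 6.
Continuing: -414, -664, -998, -1428.
Summing m = 1..9 (9 terms) gives -3924.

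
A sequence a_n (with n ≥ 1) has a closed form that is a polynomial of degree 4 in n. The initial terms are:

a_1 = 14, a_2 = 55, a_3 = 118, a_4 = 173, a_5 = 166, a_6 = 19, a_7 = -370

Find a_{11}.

-7226

1st diffs: 41, 63, 55, -7, -147, -389.
2nd diffs: 22, -8, -62, -140, -242.
3rd diffs: -30, -54, -78, -102.
4th diffs: -24, -24, -24 (constant).
Newton forward-difference form: a_n = 14 + 41·C(n-1,1) + 22·C(n-1,2) + (-30)·C(n-1,3) + (-24)·C(n-1,4).
At n = 11: n-1 = 10, so a_{11} = 14 + 410 + 990 - 3600 - 5040 = -7226.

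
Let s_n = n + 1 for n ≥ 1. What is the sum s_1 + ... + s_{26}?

377

Over n = 1..26: Σn = 351.
Total = (1)·351 + (1)·26 = 377.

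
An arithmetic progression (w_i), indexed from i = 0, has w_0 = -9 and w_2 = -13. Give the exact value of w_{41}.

-91

Common difference d = (-13 - (-9)) / (2 - 0) = -2.
w_i = -9 + (i - 0)·(-2).
w_{41} = -9 + 41·(-2) = -91.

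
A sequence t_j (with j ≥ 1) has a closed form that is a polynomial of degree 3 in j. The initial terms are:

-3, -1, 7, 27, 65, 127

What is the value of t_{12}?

1339

1st diffs: 2, 8, 20, 38, 62.
2nd diffs: 6, 12, 18, 24.
3rd diffs: 6, 6, 6 (constant).
Newton forward-difference form: t_j = -3 + 2·C(j-1,1) + 6·C(j-1,2) + 6·C(j-1,3).
At j = 12: j-1 = 11, so t_{12} = -3 + 22 + 330 + 990 = 1339.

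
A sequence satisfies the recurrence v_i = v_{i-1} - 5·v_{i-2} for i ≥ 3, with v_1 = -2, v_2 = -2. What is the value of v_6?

Step forward from the initial values:
v_3 = 8, v_4 = 18, v_5 = -22, v_6 = -112.

-112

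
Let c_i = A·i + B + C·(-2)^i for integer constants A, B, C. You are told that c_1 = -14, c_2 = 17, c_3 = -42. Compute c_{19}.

Write the equations: A + B - 2C = -14; 2A + B + 4C = 17; 3A + B - 8C = -42.
Subtracting the first from the second: A + 6C = 31.
Subtracting the second from the third: A - 12C = -59.
Solving: C = 5, A = 1, then B = -5.
Therefore c_{19} = 19 + (-5) + 5·(-524288) = -2621426.

-2621426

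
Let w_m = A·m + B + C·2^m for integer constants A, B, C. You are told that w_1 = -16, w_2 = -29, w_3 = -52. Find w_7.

-664

Plug in m = 1, 2, 3: A + B + 2C = -16; 2A + B + 4C = -29; 3A + B + 8C = -52.
Subtracting the first from the second: A + 2C = -13.
Subtracting the second from the third: A + 4C = -23.
Solving: C = -5, A = -3, then B = -3.
Therefore w_7 = -21 + (-3) + (-5)·128 = -664.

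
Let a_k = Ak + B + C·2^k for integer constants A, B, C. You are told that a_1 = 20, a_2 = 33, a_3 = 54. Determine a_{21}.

8388720

Write the equations: A + B + 2C = 20; 2A + B + 4C = 33; 3A + B + 8C = 54.
Subtracting the first from the second: A + 2C = 13.
Subtracting the second from the third: A + 4C = 21.
Solving: C = 4, A = 5, then B = 7.
So a_k = 5·k + 7 + 4·2^k; at k=21 this is 8388720.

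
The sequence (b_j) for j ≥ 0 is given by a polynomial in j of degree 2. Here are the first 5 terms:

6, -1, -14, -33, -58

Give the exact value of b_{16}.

1st diffs: -7, -13, -19, -25.
2nd diffs: -6, -6, -6 (constant).
Newton forward-difference form: b_j = 6 + (-7)·C(j,1) + (-6)·C(j,2).
At j = 16: j = 16, so b_{16} = 6 - 112 - 720 = -826.

-826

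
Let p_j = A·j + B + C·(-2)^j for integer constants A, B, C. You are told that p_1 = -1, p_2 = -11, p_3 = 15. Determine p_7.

263

At j = 1, 2, 3: A + B - 2C = -1; 2A + B + 4C = -11; 3A + B - 8C = 15.
Subtracting the first from the second: A + 6C = -10.
Subtracting the second from the third: A - 12C = 26.
Solving: C = -2, A = 2, then B = -7.
So p_j = 2·j + (-7) + (-2)·(-2)^j; at j=7 this is 263.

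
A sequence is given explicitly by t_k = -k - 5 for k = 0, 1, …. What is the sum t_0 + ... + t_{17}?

-243

Over k = 0..17: Σk = 153.
Total = (-1)·153 + (-5)·18 = -243.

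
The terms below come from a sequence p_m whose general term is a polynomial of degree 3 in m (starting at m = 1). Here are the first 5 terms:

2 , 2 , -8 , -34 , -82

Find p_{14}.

1st diffs: 0, -10, -26, -48.
2nd diffs: -10, -16, -22.
3rd diffs: -6, -6 (constant).
So p_m = -m^3 + m^2 + 4m - 2.
Evaluating at m = 14 gives p_{14} = -2494.

-2494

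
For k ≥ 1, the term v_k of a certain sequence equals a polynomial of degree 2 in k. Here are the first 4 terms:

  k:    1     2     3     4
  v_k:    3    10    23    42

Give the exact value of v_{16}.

1st diffs: 7, 13, 19.
2nd diffs: 6, 6 (constant).
Newton forward-difference form: v_k = 3 + 7·C(k-1,1) + 6·C(k-1,2).
At k = 16: k-1 = 15, so v_{16} = 3 + 105 + 630 = 738.

738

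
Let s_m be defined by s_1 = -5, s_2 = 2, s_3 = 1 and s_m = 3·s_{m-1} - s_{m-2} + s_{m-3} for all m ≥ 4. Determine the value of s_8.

Iterate the recurrence:
s_4 = -4; s_5 = -11; s_6 = -28; s_7 = -77; s_8 = -214.

-214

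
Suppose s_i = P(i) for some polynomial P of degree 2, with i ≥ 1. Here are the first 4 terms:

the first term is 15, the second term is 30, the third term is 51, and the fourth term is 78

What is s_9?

303

1st diffs: 15, 21, 27.
2nd diffs: 6, 6 (constant).
Newton forward-difference form: s_i = 15 + 15·C(i-1,1) + 6·C(i-1,2).
At i = 9: i-1 = 8, so s_9 = 15 + 120 + 168 = 303.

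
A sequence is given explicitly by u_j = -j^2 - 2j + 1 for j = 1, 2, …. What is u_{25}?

u_{25} = -1·25^2 - 2·25 + 1 = -674.

-674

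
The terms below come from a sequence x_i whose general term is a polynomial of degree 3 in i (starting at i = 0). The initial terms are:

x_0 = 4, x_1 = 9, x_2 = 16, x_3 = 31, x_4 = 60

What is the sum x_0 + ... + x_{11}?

3788

1st diffs: 5, 7, 15, 29.
2nd diffs: 2, 8, 14.
3rd diffs: 6, 6 (constant).
Newton forward-difference form: x_i = 4 + 5·C(i,1) + 2·C(i,2) + 6·C(i,3).
Continuing: …, 109, 184, 291, 436, …, x_{11} = 1159.
Summing i = 0..11 (12 terms) gives 3788.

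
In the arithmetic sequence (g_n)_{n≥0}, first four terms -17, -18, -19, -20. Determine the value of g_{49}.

-66

Common difference d = -1.
g_n = -17 + (n - 0)·(-1).
g_{49} = -17 + 49·(-1) = -66.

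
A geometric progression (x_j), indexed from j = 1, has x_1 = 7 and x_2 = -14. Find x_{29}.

Common ratio r = -2.
x_j = 7·(-2)^(j-1).
x_{29} = 7·(-2)^28 = 1879048192.

1879048192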